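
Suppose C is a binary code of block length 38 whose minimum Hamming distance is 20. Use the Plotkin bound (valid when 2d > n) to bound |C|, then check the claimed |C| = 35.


Plotkin bound M ≤ 20; given |C| = 35 > bound (violated).

Check applicability: 2d = 40, n = 38.
2d − n = 2 > 0, so Plotkin applies.
Compute d/(2d−n) = 20/2 ≈ 10.0000.
⌊d/(2d−n)⌋ = 10.
Plotkin bound: M ≤ 2·10 = 20.
Given |C| = 35, check: VIOLATED.
This |C| is above the Plotkin bound, so no binary code with n = 38, d = 20 and 35 codewords exists.


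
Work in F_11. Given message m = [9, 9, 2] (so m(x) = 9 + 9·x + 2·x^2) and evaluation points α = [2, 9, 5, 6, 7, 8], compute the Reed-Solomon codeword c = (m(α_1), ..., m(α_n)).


c = [2, 10, 5, 3, 5, 0]

Message polynomial: m(x) = 9 + 9·x + 2·x^2 (mod 11).
For each evaluation point α_i, compute m(α_i) mod 11:
  α_1 = 2: Horner steps 2 → 2 → 2, so m(2) = 2.
  α_2 = 9: Horner steps 2 → 5 → 10, so m(9) = 10.
  α_3 = 5: Horner steps 2 → 8 → 5, so m(5) = 5.
  α_4 = 6: Horner steps 2 → 10 → 3, so m(6) = 3.
  α_5 = 7: Horner steps 2 → 1 → 5, so m(7) = 5.
  α_6 = 8: Horner steps 2 → 3 → 0, so m(8) = 0.
Codeword c = [2, 10, 5, 3, 5, 0] ∈ F_11^6.


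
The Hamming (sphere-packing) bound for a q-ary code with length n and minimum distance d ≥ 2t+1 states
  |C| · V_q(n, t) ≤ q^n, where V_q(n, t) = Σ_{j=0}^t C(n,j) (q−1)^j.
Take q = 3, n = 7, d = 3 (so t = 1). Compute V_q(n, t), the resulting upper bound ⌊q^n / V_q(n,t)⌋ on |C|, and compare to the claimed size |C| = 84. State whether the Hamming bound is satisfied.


V_q(n, t) = 15, q^n = 2187, Hamming bound = 145, |C| = 84 ≤ bound (satisfied).

Step 1: Compute V_q(n, t) = Σ_{j=0}^1 C(n, j) (q−1)^j.
  j = 0: C(7,0)·(2)^0 = 1·1 = 1.
  j = 1: C(7,1)·(2)^1 = 7·2 = 14.
  V_q(n, t) = 1 + 14 = 15.
Step 2: q^n = 3^7 = 2187.
Step 3: Hamming bound ⌊q^n / V_q(n,t)⌋ = ⌊2187/15⌋ = 145.
Step 4: Compare |C| = 84 to 145: satisfied.
The claimed |C| lies below the Hamming bound.


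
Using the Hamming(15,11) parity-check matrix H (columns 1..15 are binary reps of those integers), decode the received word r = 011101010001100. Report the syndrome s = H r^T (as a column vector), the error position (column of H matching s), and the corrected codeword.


s = (1, 0, 1, 0)^T, error position = 10, corrected codeword c = 011101010101100

Compute s = H r^T mod 2 one row at a time:
  s_1 = 1 + 0 + 0 + 0 + 1 + 1 + 0 + 0 = 3 ≡ 1 (mod 2).
  s_2 = 1 + 0 + 1 + 0 + 1 + 1 + 0 + 0 = 4 ≡ 0 (mod 2).
  s_3 = 1 + 1 + 1 + 0 + 0 + 0 + 0 + 0 = 3 ≡ 1 (mod 2).
  s_4 = 0 + 1 + 0 + 0 + 0 + 0 + 1 + 0 = 2 ≡ 0 (mod 2).
s = (1, 0, 1, 0)^T — this equals column 10 of H (binary 1010), so error is at position 10.
Correct: flip bit 10 of r = 011101010001100 to get c = 011101010101100.


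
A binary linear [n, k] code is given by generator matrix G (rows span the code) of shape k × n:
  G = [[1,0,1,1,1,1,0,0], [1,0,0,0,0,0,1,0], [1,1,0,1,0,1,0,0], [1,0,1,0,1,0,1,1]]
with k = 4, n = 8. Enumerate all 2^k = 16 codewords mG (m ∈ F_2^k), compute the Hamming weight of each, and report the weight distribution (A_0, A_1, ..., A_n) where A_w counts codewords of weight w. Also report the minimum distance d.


Weight distribution: A_0 = 1, A_2 = 2, A_3 = 2, A_4 = 5, A_5 = 4, A_7 = 2. Minimum distance d = 2.

Enumerate all 2^4 = 16 messages m ∈ F_2^4.
For each, compute codeword c = mG in F_2^8, then tally its weight.
  m = 0000 → c = 00000000, weight = 0.
  m = 1000 → c = 10111100, weight = 5.
  m = 0100 → c = 10000010, weight = 2.
  m = 1100 → c = 00111110, weight = 5.
  m = 0010 → c = 11010100, weight = 4.
  m = 1010 → c = 01101000, weight = 3.
  m = 0110 → c = 01010110, weight = 4.
  m = 1110 → c = 11101010, weight = 5.
  m = 0001 → c = 10101011, weight = 5.
  m = 1001 → c = 00010111, weight = 4.
  m = 0101 → c = 00101001, weight = 3.
  m = 1101 → c = 10010101, weight = 4.
  m = 0011 → c = 01111111, weight = 7.
  m = 1011 → c = 11000011, weight = 4.
  m = 0111 → c = 11111101, weight = 7.
  m = 1111 → c = 01000001, weight = 2.
Tally weights:
  weight 0: 1 codewords.
  weight 2: 2 codewords.
  weight 3: 2 codewords.
  weight 4: 5 codewords.
  weight 5: 4 codewords.
  weight 7: 2 codewords.
Minimum distance d = smallest w > 0 with A_w > 0 = 2.
Sanity: Σ A_w = 16 = 2^4 = 16 ✓.


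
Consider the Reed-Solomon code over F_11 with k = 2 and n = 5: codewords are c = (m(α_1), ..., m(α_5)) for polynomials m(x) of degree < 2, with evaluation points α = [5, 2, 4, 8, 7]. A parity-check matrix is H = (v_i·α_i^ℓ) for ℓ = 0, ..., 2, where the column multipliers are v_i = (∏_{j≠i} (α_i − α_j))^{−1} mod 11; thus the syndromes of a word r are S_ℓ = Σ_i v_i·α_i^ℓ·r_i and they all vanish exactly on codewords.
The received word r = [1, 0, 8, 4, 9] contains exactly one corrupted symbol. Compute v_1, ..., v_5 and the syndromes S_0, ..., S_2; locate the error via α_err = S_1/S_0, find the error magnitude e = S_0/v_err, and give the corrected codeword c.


S = (4, 10, 3), error at position 4, error magnitude e = 2, c = [1, 0, 8, 2, 9].

Step 1: column multipliers v_i = (∏_{j≠i}(α_i − α_j))^{−1} mod 11.
  i = 1 (α = 5): (5−2)(5−4)(5−8)(5−7) = 3·1·(−3)·(−2) = 18 ≡ 7, so v_1 = 7^{−1} = 8 (mod 11).
  i = 2 (α = 2): (2−5)(2−4)(2−8)(2−7) = (−3)·(−2)·(−6)·(−5) = 180 ≡ 4, so v_2 = 4^{−1} = 3 (mod 11).
  i = 3 (α = 4): (4−5)(4−2)(4−8)(4−7) = (−1)·2·(−4)·(−3) = −24 ≡ 9, so v_3 = 9^{−1} = 5 (mod 11).
  i = 4 (α = 8): (8−5)(8−2)(8−4)(8−7) = 3·6·4·1 = 72 ≡ 6, so v_4 = 6^{−1} = 2 (mod 11).
  i = 5 (α = 7): (7−5)(7−2)(7−4)(7−8) = 2·5·3·(−1) = −30 ≡ 3, so v_5 = 3^{−1} = 4 (mod 11).
  v = [8, 3, 5, 2, 4].
Step 2: syndromes of r = [1, 0, 8, 4, 9] (all sums mod 11).
  S_0 = Σ v_i r_i = 8·1 + 3·0 + 5·8 + 2·4 + 4·9 = 92 ≡ 4.
  S_1 = Σ v_i α_i r_i = 8·5·1 + 3·2·0 + 5·4·8 + 2·8·4 + 4·7·9 = 516 ≡ 10.
  α_i^2 mod 11 = [3, 4, 5, 9, 5].
  S_2 = Σ v_i α_i^2 r_i = 8·3·1 + 3·4·0 + 5·5·8 + 2·9·4 + 4·5·9 = 476 ≡ 3.
  S = (4, 10, 3) ≠ 0, so r is not a codeword (an error is present).
Step 3: locate the error. For a single error e at position i, S_ℓ = v_i·e·α_i^ℓ, so α_err = S_1/S_0.
  S_0^{−1} = 4^{−1} = 3 (mod 11), so α_err = 10·3 = 30 ≡ 8 = α_4. Error position i = 4.
  Consistency check: S_2/S_1 = 3·10 = 30 ≡ 8 = α_err ✓ (single-error assumption holds).
Step 4: error magnitude e = S_0/v_4 = S_0·∏_{j≠4}(α_4 − α_j) = 4·6 = 24 ≡ 2 (mod 11).
Step 5: correct position 4: c_4 = r_4 − e = 4 − 2 ≡ 2 (mod 11). Hence c = [1, 0, 8, 2, 9].
  Check: interpolating c through the α_i gives m(x) = 3 + 4·x (degree < 2) with m(α_i) = c_i for every i, so c is indeed a codeword.


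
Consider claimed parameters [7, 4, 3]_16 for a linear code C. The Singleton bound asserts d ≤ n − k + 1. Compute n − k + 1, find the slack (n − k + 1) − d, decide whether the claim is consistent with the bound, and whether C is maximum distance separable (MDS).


Singleton RHS = n − k + 1 = 4, slack = 1, bound satisfied, not MDS.

Singleton bound: d ≤ n − k + 1.
Here n = 7, k = 4, so n − k + 1 = 4.
Given d = 3, check d ≤ 4: YES.
Slack = (n − k + 1) − d = 1.
The code is NOT MDS (slack = 1 > 0).
Description: the claimed parameters are [7, 4, 3]_16; such a code would be non-MDS.


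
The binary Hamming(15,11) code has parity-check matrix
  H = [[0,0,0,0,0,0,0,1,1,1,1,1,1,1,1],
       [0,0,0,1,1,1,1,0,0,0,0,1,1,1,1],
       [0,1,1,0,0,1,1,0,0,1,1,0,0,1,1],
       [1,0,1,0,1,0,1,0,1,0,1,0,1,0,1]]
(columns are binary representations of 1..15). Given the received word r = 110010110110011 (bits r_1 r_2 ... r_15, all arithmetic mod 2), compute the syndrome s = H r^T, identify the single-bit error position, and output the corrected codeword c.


s = (1, 0, 0, 1)^T, error position = 9, corrected codeword c = 110010111110011

Compute s = H r^T mod 2 one row at a time:
  s_1 = 1 + 0 + 1 + 1 + 0 + 0 + 1 + 1 = 5 ≡ 1 (mod 2).
  s_2 = 0 + 1 + 0 + 1 + 0 + 0 + 1 + 1 = 4 ≡ 0 (mod 2).
  s_3 = 1 + 0 + 0 + 1 + 1 + 1 + 1 + 1 = 6 ≡ 0 (mod 2).
  s_4 = 1 + 0 + 1 + 1 + 0 + 1 + 0 + 1 = 5 ≡ 1 (mod 2).
s = (1, 0, 0, 1)^T — this equals column 9 of H (binary 1001), so error is at position 9.
Correct: flip bit 9 of r = 110010110110011 to get c = 110010111110011.


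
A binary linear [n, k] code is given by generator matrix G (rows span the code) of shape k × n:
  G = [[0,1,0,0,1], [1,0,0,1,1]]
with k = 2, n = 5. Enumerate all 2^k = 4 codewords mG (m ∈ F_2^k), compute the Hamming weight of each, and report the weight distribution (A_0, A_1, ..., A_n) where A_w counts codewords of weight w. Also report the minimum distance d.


Weight distribution: A_0 = 1, A_2 = 1, A_3 = 2. Minimum distance d = 2.

Enumerate all 2^2 = 4 messages m ∈ F_2^2.
For each, compute codeword c = mG in F_2^5, then tally its weight.
  m = 00 → c = 00000, weight = 0.
  m = 10 → c = 01001, weight = 2.
  m = 01 → c = 10011, weight = 3.
  m = 11 → c = 11010, weight = 3.
Tally weights:
  weight 0: 1 codewords.
  weight 2: 1 codewords.
  weight 3: 2 codewords.
Minimum distance d = smallest w > 0 with A_w > 0 = 2.
Sanity: Σ A_w = 4 = 2^2 = 4 ✓.


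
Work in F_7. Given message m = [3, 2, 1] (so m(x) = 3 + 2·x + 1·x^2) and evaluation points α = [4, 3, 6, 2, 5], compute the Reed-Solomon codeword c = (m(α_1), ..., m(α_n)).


c = [6, 4, 2, 4, 3]

Message polynomial: m(x) = 3 + 2·x + 1·x^2 (mod 7).
For each evaluation point α_i, compute m(α_i) mod 7:
  α_1 = 4: Horner steps 1 → 6 → 6, so m(4) = 6.
  α_2 = 3: Horner steps 1 → 5 → 4, so m(3) = 4.
  α_3 = 6: Horner steps 1 → 1 → 2, so m(6) = 2.
  α_4 = 2: Horner steps 1 → 4 → 4, so m(2) = 4.
  α_5 = 5: Horner steps 1 → 0 → 3, so m(5) = 3.
Codeword c = [6, 4, 2, 4, 3] ∈ F_7^5.


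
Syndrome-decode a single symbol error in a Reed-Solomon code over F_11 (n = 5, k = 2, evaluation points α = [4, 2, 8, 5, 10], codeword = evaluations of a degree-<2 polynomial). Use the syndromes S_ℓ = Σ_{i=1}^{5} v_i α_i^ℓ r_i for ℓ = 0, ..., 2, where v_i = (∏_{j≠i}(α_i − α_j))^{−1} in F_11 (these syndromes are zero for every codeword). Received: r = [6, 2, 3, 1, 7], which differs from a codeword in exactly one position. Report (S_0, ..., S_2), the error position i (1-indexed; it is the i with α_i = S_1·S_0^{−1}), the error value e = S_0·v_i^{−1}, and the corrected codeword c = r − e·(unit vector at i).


S = (4, 9, 1), error at position 4, error magnitude e = 4, c = [6, 2, 3, 8, 7].

Step 1: column multipliers v_i = (∏_{j≠i}(α_i − α_j))^{−1} mod 11.
  i = 1 (α = 4): (4−2)(4−8)(4−5)(4−10) = 2·(−4)·(−1)·(−6) = −48 ≡ 7, so v_1 = 7^{−1} = 8 (mod 11).
  i = 2 (α = 2): (2−4)(2−8)(2−5)(2−10) = (−2)·(−6)·(−3)·(−8) = 288 ≡ 2, so v_2 = 2^{−1} = 6 (mod 11).
  i = 3 (α = 8): (8−4)(8−2)(8−5)(8−10) = 4·6·3·(−2) = −144 ≡ 10, so v_3 = 10^{−1} = 10 (mod 11).
  i = 4 (α = 5): (5−4)(5−2)(5−8)(5−10) = 1·3·(−3)·(−5) = 45 ≡ 1, so v_4 = 1^{−1} = 1 (mod 11).
  i = 5 (α = 10): (10−4)(10−2)(10−8)(10−5) = 6·8·2·5 = 480 ≡ 7, so v_5 = 7^{−1} = 8 (mod 11).
  v = [8, 6, 10, 1, 8].
Step 2: syndromes of r = [6, 2, 3, 1, 7] (all sums mod 11).
  S_0 = Σ v_i r_i = 8·6 + 6·2 + 10·3 + 1·1 + 8·7 = 147 ≡ 4.
  S_1 = Σ v_i α_i r_i = 8·4·6 + 6·2·2 + 10·8·3 + 1·5·1 + 8·10·7 = 1021 ≡ 9.
  α_i^2 mod 11 = [5, 4, 9, 3, 1].
  S_2 = Σ v_i α_i^2 r_i = 8·5·6 + 6·4·2 + 10·9·3 + 1·3·1 + 8·1·7 = 617 ≡ 1.
  S = (4, 9, 1) ≠ 0, so r is not a codeword (an error is present).
Step 3: locate the error. For a single error e at position i, S_ℓ = v_i·e·α_i^ℓ, so α_err = S_1/S_0.
  S_0^{−1} = 4^{−1} = 3 (mod 11), so α_err = 9·3 = 27 ≡ 5 = α_4. Error position i = 4.
  Consistency check: S_2/S_1 = 1·5 = 5 ≡ 5 = α_err ✓ (single-error assumption holds).
Step 4: error magnitude e = S_0/v_4 = S_0·∏_{j≠4}(α_4 − α_j) = 4·1 = 4 ≡ 4 (mod 11).
Step 5: correct position 4: c_4 = r_4 − e = 1 − 4 ≡ 8 (mod 11). Hence c = [6, 2, 3, 8, 7].
  Check: interpolating c through the α_i gives m(x) = 9 + 2·x (degree < 2) with m(α_i) = c_i for every i, so c is indeed a codeword.


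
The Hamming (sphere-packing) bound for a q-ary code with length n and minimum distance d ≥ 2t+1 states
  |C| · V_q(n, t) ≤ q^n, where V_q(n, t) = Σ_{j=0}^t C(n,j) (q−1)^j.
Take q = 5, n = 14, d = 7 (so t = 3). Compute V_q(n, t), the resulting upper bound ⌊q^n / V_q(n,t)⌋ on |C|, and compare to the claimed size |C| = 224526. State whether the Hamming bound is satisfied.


V_q(n, t) = 24809, q^n = 6103515625, Hamming bound = 246020, |C| = 224526 ≤ bound (satisfied).

Step 1: Compute V_q(n, t) = Σ_{j=0}^3 C(n, j) (q−1)^j.
  j = 0: C(14,0)·(4)^0 = 1·1 = 1.
  j = 1: C(14,1)·(4)^1 = 14·4 = 56.
  j = 2: C(14,2)·(4)^2 = 91·16 = 1456.
  j = 3: C(14,3)·(4)^3 = 364·64 = 23296.
  V_q(n, t) = 1 + 56 + 1456 + 23296 = 24809.
Step 2: q^n = 5^14 = 6103515625.
Step 3: Hamming bound ⌊q^n / V_q(n,t)⌋ = ⌊6103515625/24809⌋ = 246020.
Step 4: Compare |C| = 224526 to 246020: satisfied.
The claimed |C| lies below the Hamming bound.


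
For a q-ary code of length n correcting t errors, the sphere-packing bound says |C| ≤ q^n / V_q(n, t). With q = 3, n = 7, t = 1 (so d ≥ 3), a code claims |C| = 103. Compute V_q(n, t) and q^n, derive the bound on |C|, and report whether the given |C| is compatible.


V_q(n, t) = 15, q^n = 2187, Hamming bound = 145, |C| = 103 ≤ bound (satisfied).

Step 1: Compute V_q(n, t) = Σ_{j=0}^1 C(n, j) (q−1)^j.
  j = 0: C(7,0)·(2)^0 = 1·1 = 1.
  j = 1: C(7,1)·(2)^1 = 7·2 = 14.
  V_q(n, t) = 1 + 14 = 15.
Step 2: q^n = 3^7 = 2187.
Step 3: Hamming bound ⌊q^n / V_q(n,t)⌋ = ⌊2187/15⌋ = 145.
Step 4: Compare |C| = 103 to 145: satisfied.
The claimed |C| lies below the Hamming bound.


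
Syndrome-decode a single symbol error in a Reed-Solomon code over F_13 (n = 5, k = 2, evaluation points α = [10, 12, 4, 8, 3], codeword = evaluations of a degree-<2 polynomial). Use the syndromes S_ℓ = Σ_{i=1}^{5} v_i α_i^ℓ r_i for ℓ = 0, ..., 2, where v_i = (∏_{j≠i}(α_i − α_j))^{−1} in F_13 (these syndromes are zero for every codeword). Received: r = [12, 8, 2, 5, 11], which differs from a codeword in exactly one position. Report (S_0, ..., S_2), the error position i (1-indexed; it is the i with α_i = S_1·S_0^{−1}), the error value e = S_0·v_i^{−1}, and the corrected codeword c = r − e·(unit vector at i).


S = (12, 3, 4), error at position 1, error magnitude e = 12, c = [0, 8, 2, 5, 11].

Step 1: column multipliers v_i = (∏_{j≠i}(α_i − α_j))^{−1} mod 13.
  i = 1 (α = 10): (10−12)(10−4)(10−8)(10−3) = (−2)·6·2·7 = −168 ≡ 1, so v_1 = 1^{−1} = 1 (mod 13).
  i = 2 (α = 12): (12−10)(12−4)(12−8)(12−3) = 2·8·4·9 = 576 ≡ 4, so v_2 = 4^{−1} = 10 (mod 13).
  i = 3 (α = 4): (4−10)(4−12)(4−8)(4−3) = (−6)·(−8)·(−4)·1 = −192 ≡ 3, so v_3 = 3^{−1} = 9 (mod 13).
  i = 4 (α = 8): (8−10)(8−12)(8−4)(8−3) = (−2)·(−4)·4·5 = 160 ≡ 4, so v_4 = 4^{−1} = 10 (mod 13).
  i = 5 (α = 3): (3−10)(3−12)(3−4)(3−8) = (−7)·(−9)·(−1)·(−5) = 315 ≡ 3, so v_5 = 3^{−1} = 9 (mod 13).
  v = [1, 10, 9, 10, 9].
Step 2: syndromes of r = [12, 8, 2, 5, 11] (all sums mod 13).
  S_0 = Σ v_i r_i = 1·12 + 10·8 + 9·2 + 10·5 + 9·11 = 259 ≡ 12.
  S_1 = Σ v_i α_i r_i = 1·10·12 + 10·12·8 + 9·4·2 + 10·8·5 + 9·3·11 = 1849 ≡ 3.
  α_i^2 mod 13 = [9, 1, 3, 12, 9].
  S_2 = Σ v_i α_i^2 r_i = 1·9·12 + 10·1·8 + 9·3·2 + 10·12·5 + 9·9·11 = 1733 ≡ 4.
  S = (12, 3, 4) ≠ 0, so r is not a codeword (an error is present).
Step 3: locate the error. For a single error e at position i, S_ℓ = v_i·e·α_i^ℓ, so α_err = S_1/S_0.
  S_0^{−1} = 12^{−1} = 12 (mod 13), so α_err = 3·12 = 36 ≡ 10 = α_1. Error position i = 1.
  Consistency check: S_2/S_1 = 4·9 = 36 ≡ 10 = α_err ✓ (single-error assumption holds).
Step 4: error magnitude e = S_0/v_1 = S_0·∏_{j≠1}(α_1 − α_j) = 12·1 = 12 ≡ 12 (mod 13).
Step 5: correct position 1: c_1 = r_1 − e = 12 − 12 ≡ 0 (mod 13). Hence c = [0, 8, 2, 5, 11].
  Check: interpolating c through the α_i gives m(x) = 12 + 4·x (degree < 2) with m(α_i) = c_i for every i, so c is indeed a codeword.


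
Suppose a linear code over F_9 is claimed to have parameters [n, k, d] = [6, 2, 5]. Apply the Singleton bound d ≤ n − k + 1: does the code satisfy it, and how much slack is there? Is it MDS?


Singleton RHS = n − k + 1 = 5, slack = 0, bound satisfied, MDS.

Singleton bound: d ≤ n − k + 1.
Here n = 6, k = 2, so n − k + 1 = 5.
Given d = 5, check d ≤ 5: YES.
Slack = (n − k + 1) − d = 0.
The code is MDS (slack = 0).
Description: the claimed parameters are [6, 2, 5]_9; such a code would be MDS (meets Singleton bound).


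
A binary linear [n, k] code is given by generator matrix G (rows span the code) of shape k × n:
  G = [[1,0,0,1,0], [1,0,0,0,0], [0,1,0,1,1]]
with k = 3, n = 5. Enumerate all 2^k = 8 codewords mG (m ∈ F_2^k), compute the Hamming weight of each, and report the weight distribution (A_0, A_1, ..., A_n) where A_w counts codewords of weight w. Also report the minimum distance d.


Weight distribution: A_0 = 1, A_1 = 2, A_2 = 2, A_3 = 2, A_4 = 1. Minimum distance d = 1.

Enumerate all 2^3 = 8 messages m ∈ F_2^3.
For each, compute codeword c = mG in F_2^5, then tally its weight.
  m = 000 → c = 00000, weight = 0.
  m = 100 → c = 10010, weight = 2.
  m = 010 → c = 10000, weight = 1.
  m = 110 → c = 00010, weight = 1.
  m = 001 → c = 01011, weight = 3.
  m = 101 → c = 11001, weight = 3.
  m = 011 → c = 11011, weight = 4.
  m = 111 → c = 01001, weight = 2.
Tally weights:
  weight 0: 1 codewords.
  weight 1: 2 codewords.
  weight 2: 2 codewords.
  weight 3: 2 codewords.
  weight 4: 1 codewords.
Minimum distance d = smallest w > 0 with A_w > 0 = 1.
Sanity: Σ A_w = 8 = 2^3 = 8 ✓.


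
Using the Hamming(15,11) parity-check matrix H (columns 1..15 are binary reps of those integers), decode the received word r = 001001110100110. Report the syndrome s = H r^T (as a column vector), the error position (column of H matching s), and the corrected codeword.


s = (0, 0, 1, 1)^T, error position = 3, corrected codeword c = 000001110100110

Compute s = H r^T mod 2 one row at a time:
  s_1 = 1 + 0 + 1 + 0 + 0 + 1 + 1 + 0 = 4 ≡ 0 (mod 2).
  s_2 = 0 + 0 + 1 + 1 + 0 + 1 + 1 + 0 = 4 ≡ 0 (mod 2).
  s_3 = 0 + 1 + 1 + 1 + 1 + 0 + 1 + 0 = 5 ≡ 1 (mod 2).
  s_4 = 0 + 1 + 0 + 1 + 0 + 0 + 1 + 0 = 3 ≡ 1 (mod 2).
s = (0, 0, 1, 1)^T — this equals column 3 of H (binary 0011), so error is at position 3.
Correct: flip bit 3 of r = 001001110100110 to get c = 000001110100110.


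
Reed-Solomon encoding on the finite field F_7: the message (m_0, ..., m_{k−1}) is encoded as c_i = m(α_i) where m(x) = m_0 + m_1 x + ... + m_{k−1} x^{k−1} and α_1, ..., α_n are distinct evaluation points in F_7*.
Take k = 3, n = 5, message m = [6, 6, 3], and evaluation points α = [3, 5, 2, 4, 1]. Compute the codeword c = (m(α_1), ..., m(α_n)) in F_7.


c = [2, 6, 2, 1, 1]

Message polynomial: m(x) = 6 + 6·x + 3·x^2 (mod 7).
For each evaluation point α_i, compute m(α_i) mod 7:
  α_1 = 3: Horner steps 3 → 1 → 2, so m(3) = 2.
  α_2 = 5: Horner steps 3 → 0 → 6, so m(5) = 6.
  α_3 = 2: Horner steps 3 → 5 → 2, so m(2) = 2.
  α_4 = 4: Horner steps 3 → 4 → 1, so m(4) = 1.
  α_5 = 1: Horner steps 3 → 2 → 1, so m(1) = 1.
Codeword c = [2, 6, 2, 1, 1] ∈ F_7^5.


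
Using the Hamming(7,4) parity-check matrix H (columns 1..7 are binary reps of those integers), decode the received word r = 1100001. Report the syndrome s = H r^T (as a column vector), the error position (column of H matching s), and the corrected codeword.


s = (1, 0, 0)^T, error position = 4, corrected codeword c = 1101001

Compute s = H r^T mod 2 one row at a time:
  s_1 = 0 + 0 + 0 + 1 = 1 ≡ 1 (mod 2).
  s_2 = 1 + 0 + 0 + 1 = 2 ≡ 0 (mod 2).
  s_3 = 1 + 0 + 0 + 1 = 2 ≡ 0 (mod 2).
s = (1, 0, 0)^T — this equals column 4 of H (binary 100), so error is at position 4.
Correct: flip bit 4 of r = 1100001 to get c = 1101001.


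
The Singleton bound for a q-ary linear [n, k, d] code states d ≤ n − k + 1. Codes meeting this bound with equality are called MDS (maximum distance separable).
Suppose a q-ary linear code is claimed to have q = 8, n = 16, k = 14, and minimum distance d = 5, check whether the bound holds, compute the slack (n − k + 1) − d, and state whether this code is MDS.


Singleton RHS = n − k + 1 = 3, slack = -2, bound violated (no such code; not MDS).

Singleton bound: d ≤ n − k + 1.
Here n = 16, k = 14, so n − k + 1 = 3.
Given d = 5, check d ≤ 3: NO.
Slack = (n − k + 1) − d = -2.
The slack is negative: d = 5 exceeds n − k + 1 = 3 by 2, so the Singleton bound is violated and no linear [16, 14, 5]_8 code can exist. In particular it is not MDS (MDS requires d = n − k + 1 exactly).
Description: the claimed parameters are [16, 14, 5]_8; such a code would be impossible (violates the Singleton bound).


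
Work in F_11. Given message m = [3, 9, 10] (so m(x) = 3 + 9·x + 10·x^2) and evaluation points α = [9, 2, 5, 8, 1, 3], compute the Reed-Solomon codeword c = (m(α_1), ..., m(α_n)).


c = [3, 6, 1, 0, 0, 10]

Message polynomial: m(x) = 3 + 9·x + 10·x^2 (mod 11).
For each evaluation point α_i, compute m(α_i) mod 11:
  α_1 = 9: Horner steps 10 → 0 → 3, so m(9) = 3.
  α_2 = 2: Horner steps 10 → 7 → 6, so m(2) = 6.
  α_3 = 5: Horner steps 10 → 4 → 1, so m(5) = 1.
  α_4 = 8: Horner steps 10 → 1 → 0, so m(8) = 0.
  α_5 = 1: Horner steps 10 → 8 → 0, so m(1) = 0.
  α_6 = 3: Horner steps 10 → 6 → 10, so m(3) = 10.
Codeword c = [3, 6, 1, 0, 0, 10] ∈ F_11^6.


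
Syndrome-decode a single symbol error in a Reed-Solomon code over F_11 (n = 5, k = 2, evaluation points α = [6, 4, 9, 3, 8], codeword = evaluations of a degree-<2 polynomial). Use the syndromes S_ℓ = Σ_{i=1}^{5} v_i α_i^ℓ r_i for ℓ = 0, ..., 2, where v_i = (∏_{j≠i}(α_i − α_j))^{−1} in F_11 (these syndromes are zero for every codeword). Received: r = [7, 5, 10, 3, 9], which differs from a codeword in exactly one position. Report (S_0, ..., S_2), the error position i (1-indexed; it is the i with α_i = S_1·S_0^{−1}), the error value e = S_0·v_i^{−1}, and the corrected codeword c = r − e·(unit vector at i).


S = (5, 4, 1), error at position 4, error magnitude e = 10, c = [7, 5, 10, 4, 9].

Step 1: column multipliers v_i = (∏_{j≠i}(α_i − α_j))^{−1} mod 11.
  i = 1 (α = 6): (6−4)(6−9)(6−3)(6−8) = 2·(−3)·3·(−2) = 36 ≡ 3, so v_1 = 3^{−1} = 4 (mod 11).
  i = 2 (α = 4): (4−6)(4−9)(4−3)(4−8) = (−2)·(−5)·1·(−4) = −40 ≡ 4, so v_2 = 4^{−1} = 3 (mod 11).
  i = 3 (α = 9): (9−6)(9−4)(9−3)(9−8) = 3·5·6·1 = 90 ≡ 2, so v_3 = 2^{−1} = 6 (mod 11).
  i = 4 (α = 3): (3−6)(3−4)(3−9)(3−8) = (−3)·(−1)·(−6)·(−5) = 90 ≡ 2, so v_4 = 2^{−1} = 6 (mod 11).
  i = 5 (α = 8): (8−6)(8−4)(8−9)(8−3) = 2·4·(−1)·5 = −40 ≡ 4, so v_5 = 4^{−1} = 3 (mod 11).
  v = [4, 3, 6, 6, 3].
Step 2: syndromes of r = [7, 5, 10, 3, 9] (all sums mod 11).
  S_0 = Σ v_i r_i = 4·7 + 3·5 + 6·10 + 6·3 + 3·9 = 148 ≡ 5.
  S_1 = Σ v_i α_i r_i = 4·6·7 + 3·4·5 + 6·9·10 + 6·3·3 + 3·8·9 = 1038 ≡ 4.
  α_i^2 mod 11 = [3, 5, 4, 9, 9].
  S_2 = Σ v_i α_i^2 r_i = 4·3·7 + 3·5·5 + 6·4·10 + 6·9·3 + 3·9·9 = 804 ≡ 1.
  S = (5, 4, 1) ≠ 0, so r is not a codeword (an error is present).
Step 3: locate the error. For a single error e at position i, S_ℓ = v_i·e·α_i^ℓ, so α_err = S_1/S_0.
  S_0^{−1} = 5^{−1} = 9 (mod 11), so α_err = 4·9 = 36 ≡ 3 = α_4. Error position i = 4.
  Consistency check: S_2/S_1 = 1·3 = 3 ≡ 3 = α_err ✓ (single-error assumption holds).
Step 4: error magnitude e = S_0/v_4 = S_0·∏_{j≠4}(α_4 − α_j) = 5·2 = 10 ≡ 10 (mod 11).
Step 5: correct position 4: c_4 = r_4 − e = 3 − 10 ≡ 4 (mod 11). Hence c = [7, 5, 10, 4, 9].
  Check: interpolating c through the α_i gives m(x) = 1 + 1·x (degree < 2) with m(α_i) = c_i for every i, so c is indeed a codeword.


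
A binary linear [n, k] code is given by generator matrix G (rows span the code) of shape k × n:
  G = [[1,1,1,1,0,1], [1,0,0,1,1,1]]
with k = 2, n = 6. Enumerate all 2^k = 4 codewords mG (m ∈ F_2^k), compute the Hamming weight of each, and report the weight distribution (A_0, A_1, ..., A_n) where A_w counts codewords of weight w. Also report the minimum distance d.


Weight distribution: A_0 = 1, A_3 = 1, A_4 = 1, A_5 = 1. Minimum distance d = 3.

Enumerate all 2^2 = 4 messages m ∈ F_2^2.
For each, compute codeword c = mG in F_2^6, then tally its weight.
  m = 00 → c = 000000, weight = 0.
  m = 10 → c = 111101, weight = 5.
  m = 01 → c = 100111, weight = 4.
  m = 11 → c = 011010, weight = 3.
Tally weights:
  weight 0: 1 codewords.
  weight 3: 1 codewords.
  weight 4: 1 codewords.
  weight 5: 1 codewords.
Minimum distance d = smallest w > 0 with A_w > 0 = 3.
Sanity: Σ A_w = 4 = 2^2 = 4 ✓.


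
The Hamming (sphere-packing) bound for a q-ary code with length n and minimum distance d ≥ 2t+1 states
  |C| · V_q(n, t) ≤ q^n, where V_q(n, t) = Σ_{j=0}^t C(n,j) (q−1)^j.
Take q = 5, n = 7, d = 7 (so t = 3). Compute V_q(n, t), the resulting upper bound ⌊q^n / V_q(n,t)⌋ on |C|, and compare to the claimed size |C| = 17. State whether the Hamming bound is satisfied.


V_q(n, t) = 2605, q^n = 78125, Hamming bound = 29, |C| = 17 ≤ bound (satisfied).

Step 1: Compute V_q(n, t) = Σ_{j=0}^3 C(n, j) (q−1)^j.
  j = 0: C(7,0)·(4)^0 = 1·1 = 1.
  j = 1: C(7,1)·(4)^1 = 7·4 = 28.
  j = 2: C(7,2)·(4)^2 = 21·16 = 336.
  j = 3: C(7,3)·(4)^3 = 35·64 = 2240.
  V_q(n, t) = 1 + 28 + 336 + 2240 = 2605.
Step 2: q^n = 5^7 = 78125.
Step 3: Hamming bound ⌊q^n / V_q(n,t)⌋ = ⌊78125/2605⌋ = 29.
Step 4: Compare |C| = 17 to 29: satisfied.
The claimed |C| lies below the Hamming bound.


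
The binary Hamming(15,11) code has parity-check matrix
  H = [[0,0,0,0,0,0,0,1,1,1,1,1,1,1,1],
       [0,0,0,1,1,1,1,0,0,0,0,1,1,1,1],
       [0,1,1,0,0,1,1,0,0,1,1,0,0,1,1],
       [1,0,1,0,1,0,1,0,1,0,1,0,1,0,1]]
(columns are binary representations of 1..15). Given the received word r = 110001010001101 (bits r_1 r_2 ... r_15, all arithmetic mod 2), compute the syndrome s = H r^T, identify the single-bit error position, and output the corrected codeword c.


s = (0, 0, 1, 1)^T, error position = 3, corrected codeword c = 111001010001101

Compute s = H r^T mod 2 one row at a time:
  s_1 = 1 + 0 + 0 + 0 + 1 + 1 + 0 + 1 = 4 ≡ 0 (mod 2).
  s_2 = 0 + 0 + 1 + 0 + 1 + 1 + 0 + 1 = 4 ≡ 0 (mod 2).
  s_3 = 1 + 0 + 1 + 0 + 0 + 0 + 0 + 1 = 3 ≡ 1 (mod 2).
  s_4 = 1 + 0 + 0 + 0 + 0 + 0 + 1 + 1 = 3 ≡ 1 (mod 2).
s = (0, 0, 1, 1)^T — this equals column 3 of H (binary 0011), so error is at position 3.
Correct: flip bit 3 of r = 110001010001101 to get c = 111001010001101.


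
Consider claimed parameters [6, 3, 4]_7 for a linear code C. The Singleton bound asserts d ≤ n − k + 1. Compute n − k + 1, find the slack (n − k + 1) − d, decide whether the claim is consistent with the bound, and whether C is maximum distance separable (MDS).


Singleton RHS = n − k + 1 = 4, slack = 0, bound satisfied, MDS.

Singleton bound: d ≤ n − k + 1.
Here n = 6, k = 3, so n − k + 1 = 4.
Given d = 4, check d ≤ 4: YES.
Slack = (n − k + 1) − d = 0.
The code is MDS (slack = 0).
Description: the claimed parameters are [6, 3, 4]_7; such a code would be MDS (meets Singleton bound).


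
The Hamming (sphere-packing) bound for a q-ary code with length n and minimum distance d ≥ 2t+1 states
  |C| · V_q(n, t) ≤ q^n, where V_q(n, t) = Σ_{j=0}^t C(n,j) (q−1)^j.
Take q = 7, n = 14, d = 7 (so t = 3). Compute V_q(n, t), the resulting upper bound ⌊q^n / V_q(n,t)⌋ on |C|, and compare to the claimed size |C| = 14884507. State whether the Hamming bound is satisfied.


V_q(n, t) = 81985, q^n = 678223072849, Hamming bound = 8272526, |C| = 14884507 > bound (violated).

Step 1: Compute V_q(n, t) = Σ_{j=0}^3 C(n, j) (q−1)^j.
  j = 0: C(14,0)·(6)^0 = 1·1 = 1.
  j = 1: C(14,1)·(6)^1 = 14·6 = 84.
  j = 2: C(14,2)·(6)^2 = 91·36 = 3276.
  j = 3: C(14,3)·(6)^3 = 364·216 = 78624.
  V_q(n, t) = 1 + 84 + 3276 + 78624 = 81985.
Step 2: q^n = 7^14 = 678223072849.
Step 3: Hamming bound ⌊q^n / V_q(n,t)⌋ = ⌊678223072849/81985⌋ = 8272526.
Step 4: Compare |C| = 14884507 to 8272526: violated.
The claimed |C| lies above the Hamming bound, so no 7-ary code of length 14 with d ≥ 7 can have 14884507 codewords.


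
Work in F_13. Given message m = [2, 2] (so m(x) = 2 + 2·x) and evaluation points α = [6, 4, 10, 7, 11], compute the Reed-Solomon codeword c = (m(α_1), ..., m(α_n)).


c = [1, 10, 9, 3, 11]

Message polynomial: m(x) = 2 + 2·x (mod 13).
For each evaluation point α_i, compute m(α_i) mod 13:
  α_1 = 6: Horner steps 2 → 1, so m(6) = 1.
  α_2 = 4: Horner steps 2 → 10, so m(4) = 10.
  α_3 = 10: Horner steps 2 → 9, so m(10) = 9.
  α_4 = 7: Horner steps 2 → 3, so m(7) = 3.
  α_5 = 11: Horner steps 2 → 11, so m(11) = 11.
Codeword c = [1, 10, 9, 3, 11] ∈ F_13^5.


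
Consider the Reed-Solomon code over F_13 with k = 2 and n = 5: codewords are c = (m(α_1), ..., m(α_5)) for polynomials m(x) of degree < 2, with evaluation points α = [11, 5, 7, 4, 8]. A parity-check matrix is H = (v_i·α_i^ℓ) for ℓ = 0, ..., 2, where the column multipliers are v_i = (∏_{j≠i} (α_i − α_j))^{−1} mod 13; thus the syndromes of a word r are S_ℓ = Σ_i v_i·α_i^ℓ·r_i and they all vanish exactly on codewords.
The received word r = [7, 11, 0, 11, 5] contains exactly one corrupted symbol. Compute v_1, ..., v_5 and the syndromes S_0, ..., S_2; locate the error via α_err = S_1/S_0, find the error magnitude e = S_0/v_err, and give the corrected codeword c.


S = (7, 9, 6), error at position 2, error magnitude e = 8, c = [7, 3, 0, 11, 5].

Step 1: column multipliers v_i = (∏_{j≠i}(α_i − α_j))^{−1} mod 13.
  i = 1 (α = 11): (11−5)(11−7)(11−4)(11−8) = 6·4·7·3 = 504 ≡ 10, so v_1 = 10^{−1} = 4 (mod 13).
  i = 2 (α = 5): (5−11)(5−7)(5−4)(5−8) = (−6)·(−2)·1·(−3) = −36 ≡ 3, so v_2 = 3^{−1} = 9 (mod 13).
  i = 3 (α = 7): (7−11)(7−5)(7−4)(7−8) = (−4)·2·3·(−1) = 24 ≡ 11, so v_3 = 11^{−1} = 6 (mod 13).
  i = 4 (α = 4): (4−11)(4−5)(4−7)(4−8) = (−7)·(−1)·(−3)·(−4) = 84 ≡ 6, so v_4 = 6^{−1} = 11 (mod 13).
  i = 5 (α = 8): (8−11)(8−5)(8−7)(8−4) = (−3)·3·1·4 = −36 ≡ 3, so v_5 = 3^{−1} = 9 (mod 13).
  v = [4, 9, 6, 11, 9].
Step 2: syndromes of r = [7, 11, 0, 11, 5] (all sums mod 13).
  S_0 = Σ v_i r_i = 4·7 + 9·11 + 6·0 + 11·11 + 9·5 = 293 ≡ 7.
  S_1 = Σ v_i α_i r_i = 4·11·7 + 9·5·11 + 6·7·0 + 11·4·11 + 9·8·5 = 1647 ≡ 9.
  α_i^2 mod 13 = [4, 12, 10, 3, 12].
  S_2 = Σ v_i α_i^2 r_i = 4·4·7 + 9·12·11 + 6·10·0 + 11·3·11 + 9·12·5 = 2203 ≡ 6.
  S = (7, 9, 6) ≠ 0, so r is not a codeword (an error is present).
Step 3: locate the error. For a single error e at position i, S_ℓ = v_i·e·α_i^ℓ, so α_err = S_1/S_0.
  S_0^{−1} = 7^{−1} = 2 (mod 13), so α_err = 9·2 = 18 ≡ 5 = α_2. Error position i = 2.
  Consistency check: S_2/S_1 = 6·3 = 18 ≡ 5 = α_err ✓ (single-error assumption holds).
Step 4: error magnitude e = S_0/v_2 = S_0·∏_{j≠2}(α_2 − α_j) = 7·3 = 21 ≡ 8 (mod 13).
Step 5: correct position 2: c_2 = r_2 − e = 11 − 8 ≡ 3 (mod 13). Hence c = [7, 3, 0, 11, 5].
  Check: interpolating c through the α_i gives m(x) = 4 + 5·x (degree < 2) with m(α_i) = c_i for every i, so c is indeed a codeword.


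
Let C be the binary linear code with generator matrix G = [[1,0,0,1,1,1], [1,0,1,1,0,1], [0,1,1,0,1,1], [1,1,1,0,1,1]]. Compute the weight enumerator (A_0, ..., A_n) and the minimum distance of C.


Weight distribution: A_0 = 1, A_1 = 1, A_2 = 2, A_3 = 6, A_4 = 5, A_5 = 1. Minimum distance d = 1.

Enumerate all 2^4 = 16 messages m ∈ F_2^4.
For each, compute codeword c = mG in F_2^6, then tally its weight.
  m = 0000 → c = 000000, weight = 0.
  m = 1000 → c = 100111, weight = 4.
  m = 0100 → c = 101101, weight = 4.
  m = 1100 → c = 001010, weight = 2.
  m = 0010 → c = 011011, weight = 4.
  m = 1010 → c = 111100, weight = 4.
  m = 0110 → c = 110110, weight = 4.
  m = 1110 → c = 010001, weight = 2.
  m = 0001 → c = 111011, weight = 5.
  m = 1001 → c = 011100, weight = 3.
  m = 0101 → c = 010110, weight = 3.
  m = 1101 → c = 110001, weight = 3.
  m = 0011 → c = 100000, weight = 1.
  m = 1011 → c = 000111, weight = 3.
  m = 0111 → c = 001101, weight = 3.
  m = 1111 → c = 101010, weight = 3.
Tally weights:
  weight 0: 1 codewords.
  weight 1: 1 codewords.
  weight 2: 2 codewords.
  weight 3: 6 codewords.
  weight 4: 5 codewords.
  weight 5: 1 codewords.
Minimum distance d = smallest w > 0 with A_w > 0 = 1.
Sanity: Σ A_w = 16 = 2^4 = 16 ✓.


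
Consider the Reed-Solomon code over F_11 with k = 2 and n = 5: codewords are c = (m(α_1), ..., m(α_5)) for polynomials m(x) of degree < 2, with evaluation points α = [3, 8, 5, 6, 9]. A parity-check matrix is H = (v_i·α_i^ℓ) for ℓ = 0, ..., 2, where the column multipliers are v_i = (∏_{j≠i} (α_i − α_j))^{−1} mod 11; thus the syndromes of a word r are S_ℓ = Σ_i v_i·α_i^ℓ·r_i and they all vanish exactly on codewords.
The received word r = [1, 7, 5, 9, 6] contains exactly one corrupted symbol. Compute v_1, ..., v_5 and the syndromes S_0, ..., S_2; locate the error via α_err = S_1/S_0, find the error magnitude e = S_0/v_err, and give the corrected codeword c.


S = (8, 7, 2), error at position 3, error magnitude e = 6, c = [1, 7, 10, 9, 6].

Step 1: column multipliers v_i = (∏_{j≠i}(α_i − α_j))^{−1} mod 11.
  i = 1 (α = 3): (3−8)(3−5)(3−6)(3−9) = (−5)·(−2)·(−3)·(−6) = 180 ≡ 4, so v_1 = 4^{−1} = 3 (mod 11).
  i = 2 (α = 8): (8−3)(8−5)(8−6)(8−9) = 5·3·2·(−1) = −30 ≡ 3, so v_2 = 3^{−1} = 4 (mod 11).
  i = 3 (α = 5): (5−3)(5−8)(5−6)(5−9) = 2·(−3)·(−1)·(−4) = −24 ≡ 9, so v_3 = 9^{−1} = 5 (mod 11).
  i = 4 (α = 6): (6−3)(6−8)(6−5)(6−9) = 3·(−2)·1·(−3) = 18 ≡ 7, so v_4 = 7^{−1} = 8 (mod 11).
  i = 5 (α = 9): (9−3)(9−8)(9−5)(9−6) = 6·1·4·3 = 72 ≡ 6, so v_5 = 6^{−1} = 2 (mod 11).
  v = [3, 4, 5, 8, 2].
Step 2: syndromes of r = [1, 7, 5, 9, 6] (all sums mod 11).
  S_0 = Σ v_i r_i = 3·1 + 4·7 + 5·5 + 8·9 + 2·6 = 140 ≡ 8.
  S_1 = Σ v_i α_i r_i = 3·3·1 + 4·8·7 + 5·5·5 + 8·6·9 + 2·9·6 = 898 ≡ 7.
  α_i^2 mod 11 = [9, 9, 3, 3, 4].
  S_2 = Σ v_i α_i^2 r_i = 3·9·1 + 4·9·7 + 5·3·5 + 8·3·9 + 2·4·6 = 618 ≡ 2.
  S = (8, 7, 2) ≠ 0, so r is not a codeword (an error is present).
Step 3: locate the error. For a single error e at position i, S_ℓ = v_i·e·α_i^ℓ, so α_err = S_1/S_0.
  S_0^{−1} = 8^{−1} = 7 (mod 11), so α_err = 7·7 = 49 ≡ 5 = α_3. Error position i = 3.
  Consistency check: S_2/S_1 = 2·8 = 16 ≡ 5 = α_err ✓ (single-error assumption holds).
Step 4: error magnitude e = S_0/v_3 = S_0·∏_{j≠3}(α_3 − α_j) = 8·9 = 72 ≡ 6 (mod 11).
Step 5: correct position 3: c_3 = r_3 − e = 5 − 6 ≡ 10 (mod 11). Hence c = [1, 7, 10, 9, 6].
  Check: interpolating c through the α_i gives m(x) = 4 + 10·x (degree < 2) with m(α_i) = c_i for every i, so c is indeed a codeword.


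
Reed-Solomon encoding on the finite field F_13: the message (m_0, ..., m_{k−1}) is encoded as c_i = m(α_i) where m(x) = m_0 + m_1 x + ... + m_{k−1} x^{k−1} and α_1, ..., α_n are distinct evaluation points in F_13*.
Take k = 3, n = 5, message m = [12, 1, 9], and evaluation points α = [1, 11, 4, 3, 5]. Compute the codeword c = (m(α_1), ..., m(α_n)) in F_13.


c = [9, 7, 4, 5, 8]

Message polynomial: m(x) = 12 + 1·x + 9·x^2 (mod 13).
For each evaluation point α_i, compute m(α_i) mod 13:
  α_1 = 1: Horner steps 9 → 10 → 9, so m(1) = 9.
  α_2 = 11: Horner steps 9 → 9 → 7, so m(11) = 7.
  α_3 = 4: Horner steps 9 → 11 → 4, so m(4) = 4.
  α_4 = 3: Horner steps 9 → 2 → 5, so m(3) = 5.
  α_5 = 5: Horner steps 9 → 7 → 8, so m(5) = 8.
Codeword c = [9, 7, 4, 5, 8] ∈ F_13^5.


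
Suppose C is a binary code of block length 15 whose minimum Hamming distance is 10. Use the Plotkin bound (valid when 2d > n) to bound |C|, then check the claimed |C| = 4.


Plotkin bound M ≤ 4; given |C| = 4 ≤ bound (satisfied).

Check applicability: 2d = 20, n = 15.
2d − n = 5 > 0, so Plotkin applies.
Compute d/(2d−n) = 10/5 ≈ 2.0000.
⌊d/(2d−n)⌋ = 2.
Plotkin bound: M ≤ 2·2 = 4.
Given |C| = 4, check: satisfied.
This |C| is at the Plotkin bound.


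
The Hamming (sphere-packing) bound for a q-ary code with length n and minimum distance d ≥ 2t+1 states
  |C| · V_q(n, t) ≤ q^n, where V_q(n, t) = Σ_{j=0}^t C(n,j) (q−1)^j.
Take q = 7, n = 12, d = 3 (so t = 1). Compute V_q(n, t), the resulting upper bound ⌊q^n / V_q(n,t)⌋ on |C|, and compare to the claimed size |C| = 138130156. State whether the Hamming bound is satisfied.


V_q(n, t) = 73, q^n = 13841287201, Hamming bound = 189606673, |C| = 138130156 ≤ bound (satisfied).

Step 1: Compute V_q(n, t) = Σ_{j=0}^1 C(n, j) (q−1)^j.
  j = 0: C(12,0)·(6)^0 = 1·1 = 1.
  j = 1: C(12,1)·(6)^1 = 12·6 = 72.
  V_q(n, t) = 1 + 72 = 73.
Step 2: q^n = 7^12 = 13841287201.
Step 3: Hamming bound ⌊q^n / V_q(n,t)⌋ = ⌊13841287201/73⌋ = 189606673.
Step 4: Compare |C| = 138130156 to 189606673: satisfied.
The claimed |C| lies below the Hamming bound.


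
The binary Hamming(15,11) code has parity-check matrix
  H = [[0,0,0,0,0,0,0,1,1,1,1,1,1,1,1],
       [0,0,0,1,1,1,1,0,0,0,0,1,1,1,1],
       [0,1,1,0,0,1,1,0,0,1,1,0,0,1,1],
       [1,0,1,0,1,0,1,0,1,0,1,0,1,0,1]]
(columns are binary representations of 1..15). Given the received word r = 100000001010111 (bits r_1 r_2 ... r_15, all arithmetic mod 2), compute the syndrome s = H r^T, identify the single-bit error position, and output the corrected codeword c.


s = (1, 1, 1, 1)^T, error position = 15, corrected codeword c = 100000001010110

Compute s = H r^T mod 2 one row at a time:
  s_1 = 0 + 1 + 0 + 1 + 0 + 1 + 1 + 1 = 5 ≡ 1 (mod 2).
  s_2 = 0 + 0 + 0 + 0 + 0 + 1 + 1 + 1 = 3 ≡ 1 (mod 2).
  s_3 = 0 + 0 + 0 + 0 + 0 + 1 + 1 + 1 = 3 ≡ 1 (mod 2).
  s_4 = 1 + 0 + 0 + 0 + 1 + 1 + 1 + 1 = 5 ≡ 1 (mod 2).
s = (1, 1, 1, 1)^T — this equals column 15 of H (binary 1111), so error is at position 15.
Correct: flip bit 15 of r = 100000001010111 to get c = 100000001010110.


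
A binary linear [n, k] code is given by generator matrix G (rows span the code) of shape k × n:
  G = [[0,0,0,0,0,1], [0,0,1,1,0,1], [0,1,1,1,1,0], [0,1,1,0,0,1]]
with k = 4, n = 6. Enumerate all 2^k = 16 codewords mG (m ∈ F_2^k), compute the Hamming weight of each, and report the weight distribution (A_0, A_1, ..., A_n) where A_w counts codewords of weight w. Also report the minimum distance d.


Weight distribution: A_0 = 1, A_1 = 1, A_2 = 6, A_3 = 6, A_4 = 1, A_5 = 1. Minimum distance d = 1.

Enumerate all 2^4 = 16 messages m ∈ F_2^4.
For each, compute codeword c = mG in F_2^6, then tally its weight.
  m = 0000 → c = 000000, weight = 0.
  m = 1000 → c = 000001, weight = 1.
  m = 0100 → c = 001101, weight = 3.
  m = 1100 → c = 001100, weight = 2.
  m = 0010 → c = 011110, weight = 4.
  m = 1010 → c = 011111, weight = 5.
  m = 0110 → c = 010011, weight = 3.
  m = 1110 → c = 010010, weight = 2.
  m = 0001 → c = 011001, weight = 3.
  m = 1001 → c = 011000, weight = 2.
  m = 0101 → c = 010100, weight = 2.
  m = 1101 → c = 010101, weight = 3.
  m = 0011 → c = 000111, weight = 3.
  m = 1011 → c = 000110, weight = 2.
  m = 0111 → c = 001010, weight = 2.
  m = 1111 → c = 001011, weight = 3.
Tally weights:
  weight 0: 1 codewords.
  weight 1: 1 codewords.
  weight 2: 6 codewords.
  weight 3: 6 codewords.
  weight 4: 1 codewords.
  weight 5: 1 codewords.
Minimum distance d = smallest w > 0 with A_w > 0 = 1.
Sanity: Σ A_w = 16 = 2^4 = 16 ✓.
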